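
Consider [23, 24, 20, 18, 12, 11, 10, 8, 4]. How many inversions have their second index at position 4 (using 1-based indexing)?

3

The element at index 4 is 18.
Elements before it: 23, 24, 20
Those larger than 18: 23, 24, 20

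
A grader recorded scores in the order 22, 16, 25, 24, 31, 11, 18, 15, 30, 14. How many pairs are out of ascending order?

26 inversions

Count, for each position, how many later elements it exceeds:
22 → 16, 11, 18, 15, 14 → 5
16 → 11, 15, 14 → 3
25 → 24, 11, 18, 15, 14 → 5
24 → 11, 18, 15, 14 → 4
31 → 11, 18, 15, 30, 14 → 5
11 → none → 0
18 → 15, 14 → 2
15 → 14 → 1
30 → 14 → 1
14 → none → 0
Sum: 5 + 3 + 5 + 4 + 5 + 0 + 2 + 1 + 1 + 0 = 26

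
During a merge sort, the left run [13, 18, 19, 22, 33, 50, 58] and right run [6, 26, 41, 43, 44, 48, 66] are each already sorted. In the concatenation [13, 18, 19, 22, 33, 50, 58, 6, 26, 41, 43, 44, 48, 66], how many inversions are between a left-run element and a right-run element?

Count, for every r in R, how many entries of L exceed r:
r = 6: 13, 18, 19, 22, 33, 50, 58 → 7
r = 26: 33, 50, 58 → 3
r = 41: 50, 58 → 2
r = 43: 50, 58 → 2
r = 44: 50, 58 → 2
r = 48: 50, 58 → 2
r = 66: none → 0
Cross-inversions: 7 + 3 + 2 + 2 + 2 + 2 + 0 = 18

18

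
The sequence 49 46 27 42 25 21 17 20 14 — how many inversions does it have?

Element-by-element contributions:
49: 8
46: 7
27: 5
42: 5
25: 4
21: 3
17: 1
20: 1
14: 0
Sum: 8 + 7 + 5 + 5 + 4 + 3 + 1 + 1 + 0 = 34

Inversions: 34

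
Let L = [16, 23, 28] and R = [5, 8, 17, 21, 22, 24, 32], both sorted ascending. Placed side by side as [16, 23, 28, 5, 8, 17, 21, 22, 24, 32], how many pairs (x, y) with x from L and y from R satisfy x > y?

13

Take each right-half value and tally the left-half values above it:
r = 5: 16, 23, 28 → 3
r = 8: 16, 23, 28 → 3
r = 17: 23, 28 → 2
r = 21: 23, 28 → 2
r = 22: 23, 28 → 2
r = 24: 28 → 1
r = 32: none → 0
Cross-inversions: 3 + 3 + 2 + 2 + 2 + 1 + 0 = 13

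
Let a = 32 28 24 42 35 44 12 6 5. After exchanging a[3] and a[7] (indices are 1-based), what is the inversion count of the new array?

24

Positions 3 and 7 hold 24 and 12; after swapping, the array is [32, 28, 12, 42, 35, 44, 24, 6, 5].
Element-by-element contributions:
32 → 28, 12, 24, 6, 5 → 5
28 → 12, 24, 6, 5 → 4
12 → 6, 5 → 2
42 → 35, 24, 6, 5 → 4
35 → 24, 6, 5 → 3
44 → 24, 6, 5 → 3
24 → 6, 5 → 2
6 → 5 → 1
5 → none → 0
Sum: 5 + 4 + 2 + 4 + 3 + 3 + 2 + 1 + 0 = 24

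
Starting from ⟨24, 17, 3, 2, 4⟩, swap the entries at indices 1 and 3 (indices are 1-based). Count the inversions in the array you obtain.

Positions 1 and 3 hold 24 and 3; after swapping, the array is [3, 17, 24, 2, 4].
Element-by-element contributions:
3 → 2 → 1
17 → 2, 4 → 2
24 → 2, 4 → 2
2 → none → 0
4 → none → 0
Sum: 1 + 2 + 2 + 0 + 0 = 5

Inversions: 5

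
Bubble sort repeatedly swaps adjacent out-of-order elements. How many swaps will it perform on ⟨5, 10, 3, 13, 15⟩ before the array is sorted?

Minimum adjacent swaps = number of inversions (each swap of adjacent out-of-order elements removes one inversion and no swap can remove more).
Count inversions — for each element, later elements that are smaller:
5: 3 → 1
10: 3 → 1
3: none → 0
13: none → 0
15: none → 0
Total inversions: 1 + 1 + 0 + 0 + 0 = 2

2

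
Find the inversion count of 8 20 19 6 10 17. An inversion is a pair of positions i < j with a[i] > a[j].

8

Count, for each position, how many later elements it exceeds:
8: 1
20: 4
19: 3
6: 0
10: 0
17: 0
Sum: 1 + 4 + 3 + 0 + 0 + 0 = 8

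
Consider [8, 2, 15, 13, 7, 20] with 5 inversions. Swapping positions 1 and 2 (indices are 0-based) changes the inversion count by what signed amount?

Positions 1 and 2 hold 2 and 15; after swapping, the array is [8, 15, 2, 13, 7, 20].
For each element, count later entries that are smaller:
8 → 2, 7 → 2
15 → 2, 13, 7 → 3
2 → none → 0
13 → 7 → 1
7 → none → 0
20 → none → 0
Sum: 2 + 3 + 0 + 1 + 0 + 0 = 6
Change: 6 − 5 = +1

+1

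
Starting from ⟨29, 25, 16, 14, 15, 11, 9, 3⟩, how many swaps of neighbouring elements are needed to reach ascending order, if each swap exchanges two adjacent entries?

27

Minimum adjacent swaps = number of inversions (each swap of adjacent out-of-order elements removes one inversion and no swap can remove more).
Count inversions — for each element, later elements that are smaller:
29: 25, 16, 14, 15, 11, 9, 3 → 7
25: 16, 14, 15, 11, 9, 3 → 6
16: 14, 15, 11, 9, 3 → 5
14: 11, 9, 3 → 3
15: 11, 9, 3 → 3
11: 9, 3 → 2
9: 3 → 1
3: none → 0
Total inversions: 7 + 6 + 5 + 3 + 3 + 2 + 1 + 0 = 27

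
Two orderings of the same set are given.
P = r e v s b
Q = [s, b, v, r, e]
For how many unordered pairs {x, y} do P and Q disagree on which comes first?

Assign each item its position (1..5) in the first ordering, then rewrite the second ordering as that position sequence:
positions: r→1, e→2, v→3, s→4, b→5
second ordering as positions: [4, 5, 3, 1, 2]
Discordant pairs = inversions in this position sequence.
4: 3, 1, 2 → 3
5: 3, 1, 2 → 3
3: 1, 2 → 2
1: 0
2: 0
Total: 3 + 3 + 2 + 0 + 0 = 8

Disagreeing pairs: 8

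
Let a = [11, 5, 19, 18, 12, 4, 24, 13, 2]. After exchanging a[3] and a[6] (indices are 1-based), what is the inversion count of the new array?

15

Positions 3 and 6 hold 19 and 4; after swapping, the array is [11, 5, 4, 18, 12, 19, 24, 13, 2].
Element-by-element contributions:
11: 3
5: 2
4: 1
18: 3
12: 1
19: 2
24: 2
13: 1
2: 0
Sum: 3 + 2 + 1 + 3 + 1 + 2 + 2 + 1 + 0 = 15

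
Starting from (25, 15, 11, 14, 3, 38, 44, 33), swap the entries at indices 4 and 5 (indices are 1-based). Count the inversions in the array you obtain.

Inversions: 10

Positions 4 and 5 hold 14 and 3; after swapping, the array is [25, 15, 11, 3, 14, 38, 44, 33].
Element-by-element contributions:
25 → 15, 11, 3, 14 → 4
15 → 11, 3, 14 → 3
11 → 3 → 1
3 → none → 0
14 → none → 0
38 → 33 → 1
44 → 33 → 1
33 → none → 0
Sum: 4 + 3 + 1 + 0 + 0 + 1 + 1 + 0 = 10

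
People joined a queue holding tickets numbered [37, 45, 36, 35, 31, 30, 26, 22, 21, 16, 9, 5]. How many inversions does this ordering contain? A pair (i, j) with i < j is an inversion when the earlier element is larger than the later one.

Count, for each position, how many later elements it exceeds:
37: 10
45: 10
36: 9
35: 8
31: 7
30: 6
26: 5
22: 4
21: 3
16: 2
9: 1
5: 0
Sum: 10 + 10 + 9 + 8 + 7 + 6 + 5 + 4 + 3 + 2 + 1 + 0 = 65

65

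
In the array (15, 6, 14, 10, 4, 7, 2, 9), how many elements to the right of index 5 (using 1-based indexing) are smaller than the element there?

1

The element at index 5 is 4.
Elements after it: 7, 2, 9
Those smaller than 4: 2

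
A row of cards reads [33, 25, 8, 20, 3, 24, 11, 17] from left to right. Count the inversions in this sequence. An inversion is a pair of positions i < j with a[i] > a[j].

19 inversions

Sweep left to right; for each value list the smaller values that follow it:
33 → 25, 8, 20, 3, 24, 11, 17 → 7
25 → 8, 20, 3, 24, 11, 17 → 6
8 → 3 → 1
20 → 3, 11, 17 → 3
3 → none → 0
24 → 11, 17 → 2
11 → none → 0
17 → none → 0
Sum: 7 + 6 + 1 + 3 + 0 + 2 + 0 + 0 = 19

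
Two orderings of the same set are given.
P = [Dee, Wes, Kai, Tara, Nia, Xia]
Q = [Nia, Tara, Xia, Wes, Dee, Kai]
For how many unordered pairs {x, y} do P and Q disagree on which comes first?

11 disagreeing pairs

Assign each item its position (1..6) in the first ordering, then rewrite the second ordering as that position sequence:
positions: Dee→1, Wes→2, Kai→3, Tara→4, Nia→5, Xia→6
second ordering as positions: [5, 4, 6, 2, 1, 3]
Discordant pairs = inversions in this position sequence.
5: 4, 2, 1, 3 → 4
4: 2, 1, 3 → 3
6: 2, 1, 3 → 3
2: 1 → 1
1: 0
3: 0
Total: 4 + 3 + 3 + 1 + 0 + 0 = 11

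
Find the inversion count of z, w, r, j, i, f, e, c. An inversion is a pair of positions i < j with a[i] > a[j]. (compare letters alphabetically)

For each element, count later entries that are smaller:
z: 7
w: 6
r: 5
j: 4
i: 3
f: 2
e: 1
c: 0
Sum: 7 + 6 + 5 + 4 + 3 + 2 + 1 + 0 = 28

28 out-of-order pairs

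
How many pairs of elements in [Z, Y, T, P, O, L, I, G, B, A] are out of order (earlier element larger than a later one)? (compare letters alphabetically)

For each element, count later entries that are smaller:
Z: 9
Y: 8
T: 7
P: 6
O: 5
L: 4
I: 3
G: 2
B: 1
A: 0
Sum: 9 + 8 + 7 + 6 + 5 + 4 + 3 + 2 + 1 + 0 = 45

45 inversions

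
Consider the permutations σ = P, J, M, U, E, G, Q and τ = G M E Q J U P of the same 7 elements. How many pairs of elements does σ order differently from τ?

Assign each item its position (1..7) in the first ordering, then rewrite the second ordering as that position sequence:
positions: P→1, J→2, M→3, U→4, E→5, G→6, Q→7
second ordering as positions: [6, 3, 5, 7, 2, 4, 1]
Discordant pairs = inversions in this position sequence.
6: 3, 5, 2, 4, 1 → 5
3: 2, 1 → 2
5: 2, 4, 1 → 3
7: 2, 4, 1 → 3
2: 1 → 1
4: 1 → 1
1: 0
Total: 5 + 2 + 3 + 3 + 1 + 1 + 0 = 15

15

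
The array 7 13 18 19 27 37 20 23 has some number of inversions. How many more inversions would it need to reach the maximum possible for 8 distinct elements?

Maximum inversions for 8 distinct elements is C(8, 2) = 8·7/2 = 28.
Current inversions — for each element, count later smaller elements:
7: 0
13: 0
18: 0
19: 0
27: 2
37: 2
20: 0
23: 0
Current total: 0 + 0 + 0 + 0 + 2 + 2 + 0 + 0 = 4
Shortfall: 28 − 4 = 24

24 inversions short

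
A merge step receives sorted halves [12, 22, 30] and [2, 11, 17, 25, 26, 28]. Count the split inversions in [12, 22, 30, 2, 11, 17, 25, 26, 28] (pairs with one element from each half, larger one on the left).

Take each right-half value and tally the left-half values above it:
r = 2: 12, 22, 30 → 3
r = 11: 12, 22, 30 → 3
r = 17: 22, 30 → 2
r = 25: 30 → 1
r = 26: 30 → 1
r = 28: 30 → 1
Cross-inversions: 3 + 3 + 2 + 1 + 1 + 1 = 11

11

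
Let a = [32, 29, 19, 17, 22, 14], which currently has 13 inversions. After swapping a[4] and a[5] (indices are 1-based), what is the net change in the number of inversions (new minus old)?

Positions 4 and 5 hold 17 and 22; after swapping, the array is [32, 29, 19, 22, 17, 14].
For each element, count later entries that are smaller:
32 → 29, 19, 22, 17, 14 → 5
29 → 19, 22, 17, 14 → 4
19 → 17, 14 → 2
22 → 17, 14 → 2
17 → 14 → 1
14 → none → 0
Sum: 5 + 4 + 2 + 2 + 1 + 0 = 14
Change: 14 − 13 = +1

+1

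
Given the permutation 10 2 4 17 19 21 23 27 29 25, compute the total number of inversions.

For each element, count later entries that are smaller:
10: 2
2: 0
4: 0
17: 0
19: 0
21: 0
23: 0
27: 1
29: 1
25: 0
Sum: 2 + 0 + 0 + 0 + 0 + 0 + 0 + 1 + 1 + 0 = 4

There are 4 inversions.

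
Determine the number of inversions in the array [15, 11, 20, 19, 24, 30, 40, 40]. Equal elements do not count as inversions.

Inversions: 2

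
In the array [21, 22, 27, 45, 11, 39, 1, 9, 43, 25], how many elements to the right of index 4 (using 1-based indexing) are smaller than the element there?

6 such elements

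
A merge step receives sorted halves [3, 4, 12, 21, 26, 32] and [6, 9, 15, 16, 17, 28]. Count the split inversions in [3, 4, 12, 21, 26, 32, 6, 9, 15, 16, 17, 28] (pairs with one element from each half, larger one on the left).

18

Count, for every r in R, how many entries of L exceed r:
r = 6: 12, 21, 26, 32 → 4
r = 9: 12, 21, 26, 32 → 4
r = 15: 21, 26, 32 → 3
r = 16: 21, 26, 32 → 3
r = 17: 21, 26, 32 → 3
r = 28: 32 → 1
Cross-inversions: 4 + 4 + 3 + 3 + 3 + 1 = 18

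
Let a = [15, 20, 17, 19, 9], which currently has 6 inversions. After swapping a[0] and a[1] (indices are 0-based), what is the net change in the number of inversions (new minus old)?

Positions 0 and 1 hold 15 and 20; after swapping, the array is [20, 15, 17, 19, 9].
For each element, count later entries that are smaller:
20: 4
15: 1
17: 1
19: 1
9: 0
Sum: 4 + 1 + 1 + 1 + 0 = 7
Change: 7 − 6 = +1

+1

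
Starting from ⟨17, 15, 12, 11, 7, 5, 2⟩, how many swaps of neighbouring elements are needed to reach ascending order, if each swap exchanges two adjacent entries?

The minimum number of adjacent swaps to sort an array equals its inversion count, since every such swap removes exactly one inversion.
Count inversions — for each element, later elements that are smaller:
17: 15, 12, 11, 7, 5, 2 → 6
15: 12, 11, 7, 5, 2 → 5
12: 11, 7, 5, 2 → 4
11: 7, 5, 2 → 3
7: 5, 2 → 2
5: 2 → 1
2: none → 0
Total inversions: 6 + 5 + 4 + 3 + 2 + 1 + 0 = 21

21 adjacent swaps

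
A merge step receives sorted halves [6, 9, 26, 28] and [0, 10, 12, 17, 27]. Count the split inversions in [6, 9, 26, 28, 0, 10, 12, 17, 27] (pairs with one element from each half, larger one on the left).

11

Count, for every r in R, how many entries of L exceed r:
r = 0: 6, 9, 26, 28 → 4
r = 10: 26, 28 → 2
r = 12: 26, 28 → 2
r = 17: 26, 28 → 2
r = 27: 28 → 1
Cross-inversions: 4 + 2 + 2 + 2 + 1 = 11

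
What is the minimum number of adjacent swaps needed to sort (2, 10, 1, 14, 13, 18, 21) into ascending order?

The minimum number of adjacent swaps to sort an array equals its inversion count, since every such swap removes exactly one inversion.
Count inversions — for each element, later elements that are smaller:
2: 1 → 1
10: 1 → 1
1: none → 0
14: 13 → 1
13: none → 0
18: none → 0
21: none → 0
Total inversions: 1 + 1 + 0 + 1 + 0 + 0 + 0 = 3

3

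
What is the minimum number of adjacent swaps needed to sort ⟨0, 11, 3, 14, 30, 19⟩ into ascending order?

There are 2 swaps.

Each adjacent swap fixes exactly one inversion, so the minimum swap count equals the number of inversions.
Count inversions — for each element, later elements that are smaller:
0: none → 0
11: 3 → 1
3: none → 0
14: none → 0
30: 19 → 1
19: none → 0
Total inversions: 0 + 1 + 0 + 0 + 1 + 0 = 2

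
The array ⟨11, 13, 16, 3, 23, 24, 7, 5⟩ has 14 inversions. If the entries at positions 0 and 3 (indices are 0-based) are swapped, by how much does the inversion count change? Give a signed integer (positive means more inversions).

-1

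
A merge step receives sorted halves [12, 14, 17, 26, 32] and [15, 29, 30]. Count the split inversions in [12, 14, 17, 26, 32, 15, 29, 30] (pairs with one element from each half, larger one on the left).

5

Take each right-half value and tally the left-half values above it:
r = 15: 17, 26, 32 → 3
r = 29: 32 → 1
r = 30: 32 → 1
Cross-inversions: 3 + 1 + 1 = 5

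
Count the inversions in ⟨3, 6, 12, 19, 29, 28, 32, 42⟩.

Count, for each position, how many later elements it exceeds:
3 → none → 0
6 → none → 0
12 → none → 0
19 → none → 0
29 → 28 → 1
28 → none → 0
32 → none → 0
42 → none → 0
Sum: 0 + 0 + 0 + 0 + 1 + 0 + 0 + 0 = 1

Out-of-order pairs: 1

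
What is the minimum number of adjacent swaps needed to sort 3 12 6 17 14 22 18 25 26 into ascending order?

The minimum number of adjacent swaps to sort an array equals its inversion count, since every such swap removes exactly one inversion.
Count inversions — for each element, later elements that are smaller:
3: none → 0
12: 6 → 1
6: none → 0
17: 14 → 1
14: none → 0
22: 18 → 1
18: none → 0
25: none → 0
26: none → 0
Total inversions: 0 + 1 + 0 + 1 + 0 + 1 + 0 + 0 + 0 = 3

3 swaps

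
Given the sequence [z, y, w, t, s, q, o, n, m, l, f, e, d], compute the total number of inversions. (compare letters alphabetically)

78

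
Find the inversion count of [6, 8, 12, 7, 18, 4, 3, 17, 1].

For each element, count later entries that are smaller:
6: 3
8: 4
12: 4
7: 3
18: 4
4: 2
3: 1
17: 1
1: 0
Sum: 3 + 4 + 4 + 3 + 4 + 2 + 1 + 1 + 0 = 22

22 out-of-order pairs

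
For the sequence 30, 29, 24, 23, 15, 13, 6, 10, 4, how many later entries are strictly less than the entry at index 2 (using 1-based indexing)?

The element at index 2 is 29.
Elements after it: 24, 23, 15, 13, 6, 10, 4
Those smaller than 29: 24, 23, 15, 13, 6, 10, 4

7 such elements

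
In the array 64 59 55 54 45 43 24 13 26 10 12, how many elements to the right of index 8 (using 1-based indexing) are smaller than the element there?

2

The element at index 8 is 13.
Elements after it: 26, 10, 12
Those smaller than 13: 10, 12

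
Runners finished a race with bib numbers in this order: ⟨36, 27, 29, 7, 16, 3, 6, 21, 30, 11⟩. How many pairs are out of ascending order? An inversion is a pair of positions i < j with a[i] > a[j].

Inversions: 28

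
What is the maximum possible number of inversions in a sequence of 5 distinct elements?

A reversed (strictly descending) arrangement makes every pair an inversion, giving C(5, 2) inversions.
C(5, 2) = 5·4/2 = 10

10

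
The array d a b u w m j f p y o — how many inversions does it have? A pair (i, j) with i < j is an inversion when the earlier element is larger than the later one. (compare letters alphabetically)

There are 17 out-of-order pairs.

Element-by-element contributions:
d: 2
a: 0
b: 0
u: 5
w: 5
m: 2
j: 1
f: 0
p: 1
y: 1
o: 0
Sum: 2 + 0 + 0 + 5 + 5 + 2 + 1 + 0 + 1 + 1 + 0 = 17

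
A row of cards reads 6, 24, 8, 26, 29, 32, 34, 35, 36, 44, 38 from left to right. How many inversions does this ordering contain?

Element-by-element contributions:
6: 0
24: 1
8: 0
26: 0
29: 0
32: 0
34: 0
35: 0
36: 0
44: 1
38: 0
Sum: 0 + 1 + 0 + 0 + 0 + 0 + 0 + 0 + 0 + 1 + 0 = 2

2 out-of-order pairs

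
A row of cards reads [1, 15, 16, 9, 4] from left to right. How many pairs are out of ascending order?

5

For each element, count later entries that are smaller:
1 → none → 0
15 → 9, 4 → 2
16 → 9, 4 → 2
9 → 4 → 1
4 → none → 0
Sum: 0 + 2 + 2 + 1 + 0 = 5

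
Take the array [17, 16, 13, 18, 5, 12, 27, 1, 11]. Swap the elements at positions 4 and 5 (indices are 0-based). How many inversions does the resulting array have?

Positions 4 and 5 hold 5 and 12; after swapping, the array is [17, 16, 13, 18, 12, 5, 27, 1, 11].
Sweep left to right; for each value list the smaller values that follow it:
17: 6
16: 5
13: 4
18: 4
12: 3
5: 1
27: 2
1: 0
11: 0
Sum: 6 + 5 + 4 + 4 + 3 + 1 + 2 + 0 + 0 = 25

25 inversions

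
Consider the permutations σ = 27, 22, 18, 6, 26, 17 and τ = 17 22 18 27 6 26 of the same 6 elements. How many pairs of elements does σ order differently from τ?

7

Assign each item its position (1..6) in the first ordering, then rewrite the second ordering as that position sequence:
positions: 27→1, 22→2, 18→3, 6→4, 26→5, 17→6
second ordering as positions: [6, 2, 3, 1, 4, 5]
Discordant pairs = inversions in this position sequence.
6: 2, 3, 1, 4, 5 → 5
2: 1 → 1
3: 1 → 1
1: 0
4: 0
5: 0
Total: 5 + 1 + 1 + 0 + 0 + 0 = 7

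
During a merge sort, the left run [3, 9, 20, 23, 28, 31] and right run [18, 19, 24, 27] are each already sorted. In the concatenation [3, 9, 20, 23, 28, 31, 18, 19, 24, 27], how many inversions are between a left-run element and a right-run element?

For each element r of the right run, count left-run elements greater than r:
r = 18: 20, 23, 28, 31 → 4
r = 19: 20, 23, 28, 31 → 4
r = 24: 28, 31 → 2
r = 27: 28, 31 → 2
Cross-inversions: 4 + 4 + 2 + 2 = 12

12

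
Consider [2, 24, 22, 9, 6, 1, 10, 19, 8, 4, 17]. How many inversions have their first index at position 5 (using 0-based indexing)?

0 such elements

The element at index 5 is 1.
Elements after it: 10, 19, 8, 4, 17
None of them are smaller than 1.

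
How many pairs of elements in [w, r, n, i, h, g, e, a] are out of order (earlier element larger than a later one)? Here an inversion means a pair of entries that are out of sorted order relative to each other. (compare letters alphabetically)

28

Element-by-element contributions:
w: 7
r: 6
n: 5
i: 4
h: 3
g: 2
e: 1
a: 0
Sum: 7 + 6 + 5 + 4 + 3 + 2 + 1 + 0 = 28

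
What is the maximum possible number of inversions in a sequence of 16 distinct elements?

Inversions: 120

The maximum occurs when the array is in strictly decreasing order: every one of the C(16, 2) pairs is inverted.
C(16, 2) = 16·15/2 = 120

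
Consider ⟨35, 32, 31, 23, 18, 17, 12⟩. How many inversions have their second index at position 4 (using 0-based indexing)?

4

The element at index 4 is 18.
Elements before it: 35, 32, 31, 23
Those larger than 18: 35, 32, 31, 23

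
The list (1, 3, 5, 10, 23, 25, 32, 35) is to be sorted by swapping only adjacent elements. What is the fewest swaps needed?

The minimum number of adjacent swaps to sort an array equals its inversion count, since every such swap removes exactly one inversion.
Count inversions — for each element, later elements that are smaller:
1: none → 0
3: none → 0
5: none → 0
10: none → 0
23: none → 0
25: none → 0
32: none → 0
35: none → 0
Total inversions: 0 + 0 + 0 + 0 + 0 + 0 + 0 + 0 = 0

Adjacent swaps: 0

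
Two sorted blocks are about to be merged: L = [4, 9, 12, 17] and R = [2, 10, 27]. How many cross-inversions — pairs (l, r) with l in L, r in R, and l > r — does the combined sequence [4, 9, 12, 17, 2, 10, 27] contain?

Count, for every r in R, how many entries of L exceed r:
r = 2: 4, 9, 12, 17 → 4
r = 10: 12, 17 → 2
r = 27: none → 0
Cross-inversions: 4 + 2 + 0 = 6

There are 6 cross-inversions.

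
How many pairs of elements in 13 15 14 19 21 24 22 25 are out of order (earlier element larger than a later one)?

2 inversions

For each element, count later entries that are smaller:
13: 0
15: 1
14: 0
19: 0
21: 0
24: 1
22: 0
25: 0
Sum: 0 + 1 + 0 + 0 + 0 + 1 + 0 + 0 = 2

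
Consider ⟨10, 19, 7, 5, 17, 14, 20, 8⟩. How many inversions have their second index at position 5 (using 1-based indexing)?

1

The element at index 5 is 17.
Elements before it: 10, 19, 7, 5
Those larger than 17: 19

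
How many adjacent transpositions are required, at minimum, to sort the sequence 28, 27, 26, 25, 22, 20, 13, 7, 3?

36 swaps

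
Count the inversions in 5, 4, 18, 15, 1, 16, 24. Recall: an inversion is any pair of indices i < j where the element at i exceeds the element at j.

7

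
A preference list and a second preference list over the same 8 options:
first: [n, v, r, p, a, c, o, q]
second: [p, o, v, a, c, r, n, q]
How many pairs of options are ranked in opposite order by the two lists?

14 pairs

Assign each item its position (1..8) in the first ordering, then rewrite the second ordering as that position sequence:
positions: n→1, v→2, r→3, p→4, a→5, c→6, o→7, q→8
second ordering as positions: [4, 7, 2, 5, 6, 3, 1, 8]
Discordant pairs = inversions in this position sequence.
4: 2, 3, 1 → 3
7: 2, 5, 6, 3, 1 → 5
2: 1 → 1
5: 3, 1 → 2
6: 3, 1 → 2
3: 1 → 1
1: 0
8: 0
Total: 3 + 5 + 1 + 2 + 2 + 1 + 0 + 0 = 14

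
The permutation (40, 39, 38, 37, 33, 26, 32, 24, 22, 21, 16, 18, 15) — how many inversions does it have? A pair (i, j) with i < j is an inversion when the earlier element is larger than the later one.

For each element, count later entries that are smaller:
40 → 39, 38, 37, 33, 26, 32, 24, 22, 21, 16, 18, 15 → 12
39 → 38, 37, 33, 26, 32, 24, 22, 21, 16, 18, 15 → 11
38 → 37, 33, 26, 32, 24, 22, 21, 16, 18, 15 → 10
37 → 33, 26, 32, 24, 22, 21, 16, 18, 15 → 9
33 → 26, 32, 24, 22, 21, 16, 18, 15 → 8
26 → 24, 22, 21, 16, 18, 15 → 6
32 → 24, 22, 21, 16, 18, 15 → 6
24 → 22, 21, 16, 18, 15 → 5
22 → 21, 16, 18, 15 → 4
21 → 16, 18, 15 → 3
16 → 15 → 1
18 → 15 → 1
15 → none → 0
Sum: 12 + 11 + 10 + 9 + 8 + 6 + 6 + 5 + 4 + 3 + 1 + 1 + 0 = 76

76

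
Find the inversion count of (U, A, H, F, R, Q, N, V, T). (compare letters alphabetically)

Sweep left to right; for each value list the smaller values that follow it:
U: 7
A: 0
H: 1
F: 0
R: 2
Q: 1
N: 0
V: 1
T: 0
Sum: 7 + 0 + 1 + 0 + 2 + 1 + 0 + 1 + 0 = 12

There are 12 inversions.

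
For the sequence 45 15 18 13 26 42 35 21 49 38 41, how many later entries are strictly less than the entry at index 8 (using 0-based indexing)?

2

The element at index 8 is 49.
Elements after it: 38, 41
Those smaller than 49: 38, 41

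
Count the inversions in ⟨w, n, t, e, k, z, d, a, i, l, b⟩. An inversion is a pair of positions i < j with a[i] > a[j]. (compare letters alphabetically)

Element-by-element contributions:
w → n, t, e, k, d, a, i, l, b → 9
n → e, k, d, a, i, l, b → 7
t → e, k, d, a, i, l, b → 7
e → d, a, b → 3
k → d, a, i, b → 4
z → d, a, i, l, b → 5
d → a, b → 2
a → none → 0
i → b → 1
l → b → 1
b → none → 0
Sum: 9 + 7 + 7 + 3 + 4 + 5 + 2 + 0 + 1 + 1 + 0 = 39

39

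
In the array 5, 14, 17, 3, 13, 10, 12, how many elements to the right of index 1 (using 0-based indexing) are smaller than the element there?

4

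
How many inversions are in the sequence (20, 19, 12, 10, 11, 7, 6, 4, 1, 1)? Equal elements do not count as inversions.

For each element, count later entries that are smaller:
20: 9
19: 8
12: 7
10: 5
11: 5
7: 4
6: 3
4: 2
1: 0
1: 0
Sum: 9 + 8 + 7 + 5 + 5 + 4 + 3 + 2 + 0 + 0 = 43

43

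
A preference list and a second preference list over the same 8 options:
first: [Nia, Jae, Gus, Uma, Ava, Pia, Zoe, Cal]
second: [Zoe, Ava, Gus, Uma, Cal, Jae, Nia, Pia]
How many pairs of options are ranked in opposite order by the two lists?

Assign each item its position (1..8) in the first ordering, then rewrite the second ordering as that position sequence:
positions: Nia→1, Jae→2, Gus→3, Uma→4, Ava→5, Pia→6, Zoe→7, Cal→8
second ordering as positions: [7, 5, 3, 4, 8, 2, 1, 6]
Discordant pairs = inversions in this position sequence.
7: 5, 3, 4, 2, 1, 6 → 6
5: 3, 4, 2, 1 → 4
3: 2, 1 → 2
4: 2, 1 → 2
8: 2, 1, 6 → 3
2: 1 → 1
1: 0
6: 0
Total: 6 + 4 + 2 + 2 + 3 + 1 + 0 + 0 = 18

18 pairs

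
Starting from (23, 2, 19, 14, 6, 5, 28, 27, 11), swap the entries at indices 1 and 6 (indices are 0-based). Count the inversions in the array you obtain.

26 inversions

Positions 1 and 6 hold 2 and 28; after swapping, the array is [23, 28, 19, 14, 6, 5, 2, 27, 11].
Element-by-element contributions:
23: 6
28: 7
19: 5
14: 4
6: 2
5: 1
2: 0
27: 1
11: 0
Sum: 6 + 7 + 5 + 4 + 2 + 1 + 0 + 1 + 0 = 26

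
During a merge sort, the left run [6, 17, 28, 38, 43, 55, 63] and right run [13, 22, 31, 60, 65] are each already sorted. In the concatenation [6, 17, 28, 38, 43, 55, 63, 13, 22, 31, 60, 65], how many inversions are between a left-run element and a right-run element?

16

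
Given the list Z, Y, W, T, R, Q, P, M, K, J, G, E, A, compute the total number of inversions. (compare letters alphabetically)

78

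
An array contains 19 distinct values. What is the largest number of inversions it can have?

Inversions: 171

A reversed (strictly descending) arrangement makes every pair an inversion, giving C(19, 2) inversions.
C(19, 2) = 19·18/2 = 171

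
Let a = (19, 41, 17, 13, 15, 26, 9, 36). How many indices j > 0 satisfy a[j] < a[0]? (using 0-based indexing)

The element at index 0 is 19.
Elements after it: 41, 17, 13, 15, 26, 9, 36
Those smaller than 19: 17, 13, 15, 9

4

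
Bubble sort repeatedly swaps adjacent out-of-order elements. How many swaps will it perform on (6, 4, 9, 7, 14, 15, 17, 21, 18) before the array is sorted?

Adjacent swaps: 3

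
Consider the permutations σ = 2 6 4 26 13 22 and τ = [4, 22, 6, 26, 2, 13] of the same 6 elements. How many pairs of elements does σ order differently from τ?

Assign each item its position (1..6) in the first ordering, then rewrite the second ordering as that position sequence:
positions: 2→1, 6→2, 4→3, 26→4, 13→5, 22→6
second ordering as positions: [3, 6, 2, 4, 1, 5]
Discordant pairs = inversions in this position sequence.
3: 2, 1 → 2
6: 2, 4, 1, 5 → 4
2: 1 → 1
4: 1 → 1
1: 0
5: 0
Total: 2 + 4 + 1 + 1 + 0 + 0 = 8

There are 8 discordant pairs.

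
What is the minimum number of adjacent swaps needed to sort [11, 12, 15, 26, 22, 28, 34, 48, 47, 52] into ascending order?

The minimum number of adjacent swaps to sort an array equals its inversion count, since every such swap removes exactly one inversion.
Count inversions — for each element, later elements that are smaller:
11: none → 0
12: none → 0
15: none → 0
26: 22 → 1
22: none → 0
28: none → 0
34: none → 0
48: 47 → 1
47: none → 0
52: none → 0
Total inversions: 0 + 0 + 0 + 1 + 0 + 0 + 0 + 1 + 0 + 0 = 2

2 adjacent swaps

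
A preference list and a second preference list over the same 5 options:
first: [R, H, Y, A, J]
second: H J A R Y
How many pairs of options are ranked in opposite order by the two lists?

6 pairs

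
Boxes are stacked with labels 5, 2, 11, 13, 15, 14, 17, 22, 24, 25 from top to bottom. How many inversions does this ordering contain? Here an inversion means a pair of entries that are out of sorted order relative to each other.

2 inversions

Element-by-element contributions:
5: 1
2: 0
11: 0
13: 0
15: 1
14: 0
17: 0
22: 0
24: 0
25: 0
Sum: 1 + 0 + 0 + 0 + 1 + 0 + 0 + 0 + 0 + 0 = 2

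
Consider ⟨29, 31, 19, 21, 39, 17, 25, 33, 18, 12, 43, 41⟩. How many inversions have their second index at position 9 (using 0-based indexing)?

9

The element at index 9 is 12.
Elements before it: 29, 31, 19, 21, 39, 17, 25, 33, 18
Those larger than 12: 29, 31, 19, 21, 39, 17, 25, 33, 18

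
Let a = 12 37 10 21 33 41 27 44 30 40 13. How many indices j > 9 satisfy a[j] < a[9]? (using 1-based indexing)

The element at index 9 is 30.
Elements after it: 40, 13
Those smaller than 30: 13

1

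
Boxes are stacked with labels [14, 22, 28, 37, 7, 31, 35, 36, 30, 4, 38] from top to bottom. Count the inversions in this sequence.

Element-by-element contributions:
14 → 7, 4 → 2
22 → 7, 4 → 2
28 → 7, 4 → 2
37 → 7, 31, 35, 36, 30, 4 → 6
7 → 4 → 1
31 → 30, 4 → 2
35 → 30, 4 → 2
36 → 30, 4 → 2
30 → 4 → 1
4 → none → 0
38 → none → 0
Sum: 2 + 2 + 2 + 6 + 1 + 2 + 2 + 2 + 1 + 0 + 0 = 20

20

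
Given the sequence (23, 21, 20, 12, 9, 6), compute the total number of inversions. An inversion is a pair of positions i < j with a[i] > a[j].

15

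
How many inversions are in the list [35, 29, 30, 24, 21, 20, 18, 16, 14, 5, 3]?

54

Element-by-element contributions:
35 → 29, 30, 24, 21, 20, 18, 16, 14, 5, 3 → 10
29 → 24, 21, 20, 18, 16, 14, 5, 3 → 8
30 → 24, 21, 20, 18, 16, 14, 5, 3 → 8
24 → 21, 20, 18, 16, 14, 5, 3 → 7
21 → 20, 18, 16, 14, 5, 3 → 6
20 → 18, 16, 14, 5, 3 → 5
18 → 16, 14, 5, 3 → 4
16 → 14, 5, 3 → 3
14 → 5, 3 → 2
5 → 3 → 1
3 → none → 0
Sum: 10 + 8 + 8 + 7 + 6 + 5 + 4 + 3 + 2 + 1 + 0 = 54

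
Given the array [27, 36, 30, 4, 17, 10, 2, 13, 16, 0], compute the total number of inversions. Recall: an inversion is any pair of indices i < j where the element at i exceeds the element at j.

34

For each element, count later entries that are smaller:
27 → 4, 17, 10, 2, 13, 16, 0 → 7
36 → 30, 4, 17, 10, 2, 13, 16, 0 → 8
30 → 4, 17, 10, 2, 13, 16, 0 → 7
4 → 2, 0 → 2
17 → 10, 2, 13, 16, 0 → 5
10 → 2, 0 → 2
2 → 0 → 1
13 → 0 → 1
16 → 0 → 1
0 → none → 0
Sum: 7 + 8 + 7 + 2 + 5 + 2 + 1 + 1 + 1 + 0 = 34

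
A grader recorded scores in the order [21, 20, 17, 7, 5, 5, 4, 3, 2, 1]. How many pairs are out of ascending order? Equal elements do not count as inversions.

There are 44 inversions.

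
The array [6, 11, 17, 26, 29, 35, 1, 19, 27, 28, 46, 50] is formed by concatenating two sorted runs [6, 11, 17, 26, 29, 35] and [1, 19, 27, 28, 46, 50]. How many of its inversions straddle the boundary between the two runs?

13

Count, for every r in R, how many entries of L exceed r:
r = 1: 6, 11, 17, 26, 29, 35 → 6
r = 19: 26, 29, 35 → 3
r = 27: 29, 35 → 2
r = 28: 29, 35 → 2
r = 46: none → 0
r = 50: none → 0
Cross-inversions: 6 + 3 + 2 + 2 + 0 + 0 = 13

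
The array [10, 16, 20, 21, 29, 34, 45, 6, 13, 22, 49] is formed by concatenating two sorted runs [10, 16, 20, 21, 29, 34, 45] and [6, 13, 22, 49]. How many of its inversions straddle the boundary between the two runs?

Split inversions: 16

Count, for every r in R, how many entries of L exceed r:
r = 6: 10, 16, 20, 21, 29, 34, 45 → 7
r = 13: 16, 20, 21, 29, 34, 45 → 6
r = 22: 29, 34, 45 → 3
r = 49: none → 0
Cross-inversions: 7 + 6 + 3 + 0 = 16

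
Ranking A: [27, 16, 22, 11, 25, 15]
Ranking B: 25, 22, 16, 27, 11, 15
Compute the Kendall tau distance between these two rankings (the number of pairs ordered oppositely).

There are 7 discordant pairs.

Assign each item its position (1..6) in the first ordering, then rewrite the second ordering as that position sequence:
positions: 27→1, 16→2, 22→3, 11→4, 25→5, 15→6
second ordering as positions: [5, 3, 2, 1, 4, 6]
Discordant pairs = inversions in this position sequence.
5: 3, 2, 1, 4 → 4
3: 2, 1 → 2
2: 1 → 1
1: 0
4: 0
6: 0
Total: 4 + 2 + 1 + 0 + 0 + 0 = 7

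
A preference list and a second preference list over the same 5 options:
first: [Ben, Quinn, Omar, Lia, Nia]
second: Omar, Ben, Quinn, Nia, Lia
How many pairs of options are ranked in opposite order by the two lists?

3 pairs

Assign each item its position (1..5) in the first ordering, then rewrite the second ordering as that position sequence:
positions: Ben→1, Quinn→2, Omar→3, Lia→4, Nia→5
second ordering as positions: [3, 1, 2, 5, 4]
Discordant pairs = inversions in this position sequence.
3: 1, 2 → 2
1: 0
2: 0
5: 4 → 1
4: 0
Total: 2 + 0 + 0 + 1 + 0 = 3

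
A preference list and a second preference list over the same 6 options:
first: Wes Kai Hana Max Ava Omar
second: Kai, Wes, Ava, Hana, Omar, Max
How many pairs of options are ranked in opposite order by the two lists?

4 pairs

Assign each item its position (1..6) in the first ordering, then rewrite the second ordering as that position sequence:
positions: Wes→1, Kai→2, Hana→3, Max→4, Ava→5, Omar→6
second ordering as positions: [2, 1, 5, 3, 6, 4]
Discordant pairs = inversions in this position sequence.
2: 1 → 1
1: 0
5: 3, 4 → 2
3: 0
6: 4 → 1
4: 0
Total: 1 + 0 + 2 + 0 + 1 + 0 = 4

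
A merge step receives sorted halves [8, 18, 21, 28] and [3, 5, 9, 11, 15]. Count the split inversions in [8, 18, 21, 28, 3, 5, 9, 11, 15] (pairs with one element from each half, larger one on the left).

17 split inversions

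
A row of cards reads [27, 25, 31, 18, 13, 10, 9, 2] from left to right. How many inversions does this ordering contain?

26 inversions

For each element, count later entries that are smaller:
27: 6
25: 5
31: 5
18: 4
13: 3
10: 2
9: 1
2: 0
Sum: 6 + 5 + 5 + 4 + 3 + 2 + 1 + 0 = 26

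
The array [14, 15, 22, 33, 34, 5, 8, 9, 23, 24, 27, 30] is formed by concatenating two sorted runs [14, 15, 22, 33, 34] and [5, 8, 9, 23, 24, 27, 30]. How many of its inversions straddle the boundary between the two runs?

For each element r of the right run, count left-run elements greater than r:
r = 5: 14, 15, 22, 33, 34 → 5
r = 8: 14, 15, 22, 33, 34 → 5
r = 9: 14, 15, 22, 33, 34 → 5
r = 23: 33, 34 → 2
r = 24: 33, 34 → 2
r = 27: 33, 34 → 2
r = 30: 33, 34 → 2
Cross-inversions: 5 + 5 + 5 + 2 + 2 + 2 + 2 = 23

Cross-inversions: 23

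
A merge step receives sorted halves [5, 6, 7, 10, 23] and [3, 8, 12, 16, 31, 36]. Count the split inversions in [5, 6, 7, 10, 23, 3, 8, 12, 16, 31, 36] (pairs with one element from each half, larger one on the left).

9

For each element r of the right run, count left-run elements greater than r:
r = 3: 5, 6, 7, 10, 23 → 5
r = 8: 10, 23 → 2
r = 12: 23 → 1
r = 16: 23 → 1
r = 31: none → 0
r = 36: none → 0
Cross-inversions: 5 + 2 + 1 + 1 + 0 + 0 = 9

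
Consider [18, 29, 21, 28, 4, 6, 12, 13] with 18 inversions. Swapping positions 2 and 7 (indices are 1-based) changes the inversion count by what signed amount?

Positions 2 and 7 hold 29 and 12; after swapping, the array is [18, 12, 21, 28, 4, 6, 29, 13].
Count, for each position, how many later elements it exceeds:
18: 4
12: 2
21: 3
28: 3
4: 0
6: 0
29: 1
13: 0
Sum: 4 + 2 + 3 + 3 + 0 + 0 + 1 + 0 = 13
Change: 13 − 18 = -5

-5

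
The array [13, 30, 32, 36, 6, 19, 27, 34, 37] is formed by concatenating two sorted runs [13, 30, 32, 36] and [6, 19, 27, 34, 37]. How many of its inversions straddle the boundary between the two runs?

For each element r of the right run, count left-run elements greater than r:
r = 6: 13, 30, 32, 36 → 4
r = 19: 30, 32, 36 → 3
r = 27: 30, 32, 36 → 3
r = 34: 36 → 1
r = 37: none → 0
Cross-inversions: 4 + 3 + 3 + 1 + 0 = 11

11 cross-inversions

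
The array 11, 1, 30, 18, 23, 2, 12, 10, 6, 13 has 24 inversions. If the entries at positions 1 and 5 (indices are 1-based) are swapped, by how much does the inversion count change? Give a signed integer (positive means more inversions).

Positions 1 and 5 hold 11 and 23; after swapping, the array is [23, 1, 30, 18, 11, 2, 12, 10, 6, 13].
Sweep left to right; for each value list the smaller values that follow it:
23: 8
1: 0
30: 7
18: 6
11: 3
2: 0
12: 2
10: 1
6: 0
13: 0
Sum: 8 + 0 + 7 + 6 + 3 + 0 + 2 + 1 + 0 + 0 = 27
Change: 27 − 24 = +3

+3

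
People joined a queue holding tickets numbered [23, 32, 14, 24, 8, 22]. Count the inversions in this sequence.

10

Count, for each position, how many later elements it exceeds:
23: 3
32: 4
14: 1
24: 2
8: 0
22: 0
Sum: 3 + 4 + 1 + 2 + 0 + 0 = 10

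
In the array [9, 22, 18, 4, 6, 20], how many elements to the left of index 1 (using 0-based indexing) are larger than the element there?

0 such elements

The element at index 1 is 22.
Elements before it: 9
None of them are larger than 22.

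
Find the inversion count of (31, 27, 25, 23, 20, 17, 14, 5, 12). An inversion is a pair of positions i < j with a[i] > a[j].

35 inversions

Element-by-element contributions:
31: 8
27: 7
25: 6
23: 5
20: 4
17: 3
14: 2
5: 0
12: 0
Sum: 8 + 7 + 6 + 5 + 4 + 3 + 2 + 0 + 0 = 35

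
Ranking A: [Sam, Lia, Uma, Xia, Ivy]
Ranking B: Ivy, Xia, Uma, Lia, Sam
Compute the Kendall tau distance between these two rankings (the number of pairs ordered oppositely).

10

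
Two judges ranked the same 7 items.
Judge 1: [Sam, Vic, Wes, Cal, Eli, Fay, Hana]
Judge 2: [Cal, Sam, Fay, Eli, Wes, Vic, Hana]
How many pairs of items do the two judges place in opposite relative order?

9

Assign each item its position (1..7) in the first ordering, then rewrite the second ordering as that position sequence:
positions: Sam→1, Vic→2, Wes→3, Cal→4, Eli→5, Fay→6, Hana→7
second ordering as positions: [4, 1, 6, 5, 3, 2, 7]
Discordant pairs = inversions in this position sequence.
4: 1, 3, 2 → 3
1: 0
6: 5, 3, 2 → 3
5: 3, 2 → 2
3: 2 → 1
2: 0
7: 0
Total: 3 + 0 + 3 + 2 + 1 + 0 + 0 = 9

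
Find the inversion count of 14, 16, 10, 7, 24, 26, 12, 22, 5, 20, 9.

30 inversions

For each element, count later entries that are smaller:
14 → 10, 7, 12, 5, 9 → 5
16 → 10, 7, 12, 5, 9 → 5
10 → 7, 5, 9 → 3
7 → 5 → 1
24 → 12, 22, 5, 20, 9 → 5
26 → 12, 22, 5, 20, 9 → 5
12 → 5, 9 → 2
22 → 5, 20, 9 → 3
5 → none → 0
20 → 9 → 1
9 → none → 0
Sum: 5 + 5 + 3 + 1 + 5 + 5 + 2 + 3 + 0 + 1 + 0 = 30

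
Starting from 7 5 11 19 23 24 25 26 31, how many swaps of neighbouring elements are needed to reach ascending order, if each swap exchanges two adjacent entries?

1

The minimum number of adjacent swaps to sort an array equals its inversion count, since every such swap removes exactly one inversion.
Count inversions — for each element, later elements that are smaller:
7: 5 → 1
5: none → 0
11: none → 0
19: none → 0
23: none → 0
24: none → 0
25: none → 0
26: none → 0
31: none → 0
Total inversions: 1 + 0 + 0 + 0 + 0 + 0 + 0 + 0 + 0 = 1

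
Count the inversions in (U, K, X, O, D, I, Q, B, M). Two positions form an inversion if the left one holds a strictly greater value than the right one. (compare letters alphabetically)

Count, for each position, how many later elements it exceeds:
U: 7
K: 3
X: 6
O: 4
D: 1
I: 1
Q: 2
B: 0
M: 0
Sum: 7 + 3 + 6 + 4 + 1 + 1 + 2 + 0 + 0 = 24

24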